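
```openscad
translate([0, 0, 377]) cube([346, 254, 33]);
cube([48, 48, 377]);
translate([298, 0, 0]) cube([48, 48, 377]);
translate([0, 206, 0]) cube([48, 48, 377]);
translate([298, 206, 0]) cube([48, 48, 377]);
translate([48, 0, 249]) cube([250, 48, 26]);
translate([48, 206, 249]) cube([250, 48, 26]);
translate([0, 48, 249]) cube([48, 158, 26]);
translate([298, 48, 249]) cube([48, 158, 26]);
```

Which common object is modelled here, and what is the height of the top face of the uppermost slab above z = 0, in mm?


A stool. The seat height is 410 mm.

A 346×254×33 slab at z = 377 on four corner posts — a stool. The seat top is 377 + 33 = 410 mm.


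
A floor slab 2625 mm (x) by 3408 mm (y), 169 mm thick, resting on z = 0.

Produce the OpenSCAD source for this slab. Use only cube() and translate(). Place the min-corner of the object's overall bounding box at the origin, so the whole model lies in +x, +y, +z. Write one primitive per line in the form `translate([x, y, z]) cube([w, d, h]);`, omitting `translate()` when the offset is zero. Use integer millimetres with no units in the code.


cube([2625, 3408, 169]);


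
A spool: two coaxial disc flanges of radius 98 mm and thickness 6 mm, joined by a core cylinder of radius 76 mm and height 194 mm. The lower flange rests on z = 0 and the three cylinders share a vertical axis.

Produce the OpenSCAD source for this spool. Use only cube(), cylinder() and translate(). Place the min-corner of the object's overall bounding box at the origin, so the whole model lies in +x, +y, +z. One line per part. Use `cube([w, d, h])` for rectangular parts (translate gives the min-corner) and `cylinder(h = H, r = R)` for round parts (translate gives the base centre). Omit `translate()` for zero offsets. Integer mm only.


translate([98, 98, 0]) cylinder(h = 6, r = 98);
translate([98, 98, 6]) cylinder(h = 194, r = 76);
translate([98, 98, 200]) cylinder(h = 6, r = 98);


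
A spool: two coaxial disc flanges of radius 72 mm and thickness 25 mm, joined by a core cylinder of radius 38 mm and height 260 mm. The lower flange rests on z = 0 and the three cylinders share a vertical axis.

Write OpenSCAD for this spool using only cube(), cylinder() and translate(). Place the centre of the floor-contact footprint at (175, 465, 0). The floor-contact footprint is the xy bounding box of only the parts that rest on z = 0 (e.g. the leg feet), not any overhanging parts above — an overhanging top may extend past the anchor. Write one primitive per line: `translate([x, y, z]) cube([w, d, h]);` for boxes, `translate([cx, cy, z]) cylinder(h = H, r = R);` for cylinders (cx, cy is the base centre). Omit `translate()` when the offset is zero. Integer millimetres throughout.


translate([175, 465, 0]) cylinder(h = 25, r = 72);
translate([175, 465, 25]) cylinder(h = 260, r = 38);
translate([175, 465, 285]) cylinder(h = 25, r = 72);


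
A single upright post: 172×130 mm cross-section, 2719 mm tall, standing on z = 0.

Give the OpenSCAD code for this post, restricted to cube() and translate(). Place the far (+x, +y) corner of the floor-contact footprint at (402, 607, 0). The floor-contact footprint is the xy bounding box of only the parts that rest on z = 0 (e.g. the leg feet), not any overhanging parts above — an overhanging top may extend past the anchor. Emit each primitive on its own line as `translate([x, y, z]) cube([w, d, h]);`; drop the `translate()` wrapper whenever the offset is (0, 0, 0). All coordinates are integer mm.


translate([230, 477, 0]) cube([172, 130, 2719]);


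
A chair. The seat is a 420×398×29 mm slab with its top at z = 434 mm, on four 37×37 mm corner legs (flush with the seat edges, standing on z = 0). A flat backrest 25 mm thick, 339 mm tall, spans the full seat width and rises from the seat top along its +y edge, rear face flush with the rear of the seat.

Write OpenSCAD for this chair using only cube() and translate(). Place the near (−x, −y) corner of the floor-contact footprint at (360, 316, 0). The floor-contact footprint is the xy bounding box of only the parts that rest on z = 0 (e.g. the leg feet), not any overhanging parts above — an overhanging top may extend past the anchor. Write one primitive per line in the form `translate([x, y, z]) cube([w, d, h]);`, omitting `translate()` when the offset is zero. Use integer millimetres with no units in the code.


translate([360, 316, 405]) cube([420, 398, 29]);
translate([360, 316, 0]) cube([37, 37, 405]);
translate([743, 316, 0]) cube([37, 37, 405]);
translate([360, 677, 0]) cube([37, 37, 405]);
translate([743, 677, 0]) cube([37, 37, 405]);
translate([360, 689, 434]) cube([420, 25, 339]);


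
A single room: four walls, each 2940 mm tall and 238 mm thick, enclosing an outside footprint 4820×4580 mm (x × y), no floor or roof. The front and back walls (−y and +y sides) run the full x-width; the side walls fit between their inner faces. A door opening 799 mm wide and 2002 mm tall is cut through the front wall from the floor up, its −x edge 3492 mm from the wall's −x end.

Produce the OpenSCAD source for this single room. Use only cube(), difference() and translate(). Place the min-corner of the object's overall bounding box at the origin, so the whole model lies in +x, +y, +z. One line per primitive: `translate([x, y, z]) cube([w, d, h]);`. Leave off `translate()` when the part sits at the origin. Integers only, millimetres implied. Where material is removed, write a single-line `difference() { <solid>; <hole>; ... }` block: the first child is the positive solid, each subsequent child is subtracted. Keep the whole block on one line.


difference() { cube([4820, 238, 2940]); translate([3492, 0, 0]) cube([799, 238, 2002]); }
translate([0, 4342, 0]) cube([4820, 238, 2940]);
translate([0, 238, 0]) cube([238, 4104, 2940]);
translate([4582, 238, 0]) cube([238, 4104, 2940]);


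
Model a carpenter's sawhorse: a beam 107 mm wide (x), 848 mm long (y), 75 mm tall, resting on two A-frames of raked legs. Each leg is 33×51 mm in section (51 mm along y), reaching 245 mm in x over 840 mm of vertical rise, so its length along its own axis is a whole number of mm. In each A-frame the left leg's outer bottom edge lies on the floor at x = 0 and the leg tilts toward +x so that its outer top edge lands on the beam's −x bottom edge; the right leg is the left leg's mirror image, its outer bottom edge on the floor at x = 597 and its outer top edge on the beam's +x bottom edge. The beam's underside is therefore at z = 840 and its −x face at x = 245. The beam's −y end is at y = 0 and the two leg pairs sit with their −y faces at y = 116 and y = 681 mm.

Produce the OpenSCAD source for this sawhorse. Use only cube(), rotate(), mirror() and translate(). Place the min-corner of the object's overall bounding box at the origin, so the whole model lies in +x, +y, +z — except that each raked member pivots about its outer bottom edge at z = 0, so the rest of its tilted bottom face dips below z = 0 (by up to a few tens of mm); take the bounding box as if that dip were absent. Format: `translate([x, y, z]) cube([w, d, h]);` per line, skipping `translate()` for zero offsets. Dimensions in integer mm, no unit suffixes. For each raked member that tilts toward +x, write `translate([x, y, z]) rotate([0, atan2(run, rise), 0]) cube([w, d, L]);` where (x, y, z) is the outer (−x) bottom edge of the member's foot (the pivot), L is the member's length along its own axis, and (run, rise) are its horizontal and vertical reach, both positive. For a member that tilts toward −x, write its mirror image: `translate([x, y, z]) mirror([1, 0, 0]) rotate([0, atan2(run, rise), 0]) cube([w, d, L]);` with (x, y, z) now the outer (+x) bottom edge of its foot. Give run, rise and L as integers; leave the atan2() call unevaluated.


translate([245, 0, 840]) cube([107, 848, 75]);
translate([0, 116, 0]) rotate([0, atan2(245, 840), 0]) cube([33, 51, 875]);
translate([597, 116, 0]) mirror([1, 0, 0]) rotate([0, atan2(245, 840), 0]) cube([33, 51, 875]);
translate([0, 681, 0]) rotate([0, atan2(245, 840), 0]) cube([33, 51, 875]);
translate([597, 681, 0]) mirror([1, 0, 0]) rotate([0, atan2(245, 840), 0]) cube([33, 51, 875]);


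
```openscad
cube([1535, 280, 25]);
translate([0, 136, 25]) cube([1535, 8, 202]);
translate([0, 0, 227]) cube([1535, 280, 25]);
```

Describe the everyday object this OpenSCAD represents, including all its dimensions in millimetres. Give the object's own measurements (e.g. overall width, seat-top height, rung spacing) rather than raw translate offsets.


An I-beam lying along x, 1535 mm long. Overall section height 252 mm. Two flanges 280 mm wide (y) and 25 mm thick, one on the floor and one at the top; a web 8 mm thick runs between them, centred on the flange width.


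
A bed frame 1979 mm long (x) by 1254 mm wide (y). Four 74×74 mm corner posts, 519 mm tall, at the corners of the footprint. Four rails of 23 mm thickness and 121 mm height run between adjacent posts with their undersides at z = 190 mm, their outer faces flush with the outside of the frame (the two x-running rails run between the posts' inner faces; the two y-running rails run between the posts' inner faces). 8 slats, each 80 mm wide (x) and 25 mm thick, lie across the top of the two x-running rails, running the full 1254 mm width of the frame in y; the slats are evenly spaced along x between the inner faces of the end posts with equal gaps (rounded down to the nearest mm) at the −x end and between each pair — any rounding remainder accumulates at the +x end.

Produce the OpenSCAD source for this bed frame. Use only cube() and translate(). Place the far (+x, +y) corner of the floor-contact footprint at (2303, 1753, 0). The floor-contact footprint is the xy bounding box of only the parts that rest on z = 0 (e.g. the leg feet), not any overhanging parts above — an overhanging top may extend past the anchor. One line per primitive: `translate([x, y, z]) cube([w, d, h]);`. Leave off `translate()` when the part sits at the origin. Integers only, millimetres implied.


translate([324, 499, 0]) cube([74, 74, 519]);
translate([324, 1679, 0]) cube([74, 74, 519]);
translate([2229, 499, 0]) cube([74, 74, 519]);
translate([2229, 1679, 0]) cube([74, 74, 519]);
translate([398, 499, 190]) cube([1831, 23, 121]);
translate([398, 1730, 190]) cube([1831, 23, 121]);
translate([324, 573, 190]) cube([23, 1106, 121]);
translate([2280, 573, 190]) cube([23, 1106, 121]);
translate([530, 499, 311]) cube([80, 1254, 25]);
translate([742, 499, 311]) cube([80, 1254, 25]);
translate([954, 499, 311]) cube([80, 1254, 25]);
translate([1166, 499, 311]) cube([80, 1254, 25]);
translate([1378, 499, 311]) cube([80, 1254, 25]);
translate([1590, 499, 311]) cube([80, 1254, 25]);
translate([1802, 499, 311]) cube([80, 1254, 25]);
translate([2014, 499, 311]) cube([80, 1254, 25]);


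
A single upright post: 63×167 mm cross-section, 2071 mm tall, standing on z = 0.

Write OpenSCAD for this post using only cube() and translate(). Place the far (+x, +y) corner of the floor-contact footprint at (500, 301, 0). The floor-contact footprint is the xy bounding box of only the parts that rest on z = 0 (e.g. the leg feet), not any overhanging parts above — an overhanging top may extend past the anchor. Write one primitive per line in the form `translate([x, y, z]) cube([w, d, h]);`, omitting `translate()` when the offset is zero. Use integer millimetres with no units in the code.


translate([437, 134, 0]) cube([63, 167, 2071]);


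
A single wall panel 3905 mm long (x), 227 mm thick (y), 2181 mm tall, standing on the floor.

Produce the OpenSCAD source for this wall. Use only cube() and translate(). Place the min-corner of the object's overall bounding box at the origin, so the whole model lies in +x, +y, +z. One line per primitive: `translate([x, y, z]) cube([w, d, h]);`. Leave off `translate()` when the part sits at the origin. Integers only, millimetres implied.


cube([3905, 227, 2181]);


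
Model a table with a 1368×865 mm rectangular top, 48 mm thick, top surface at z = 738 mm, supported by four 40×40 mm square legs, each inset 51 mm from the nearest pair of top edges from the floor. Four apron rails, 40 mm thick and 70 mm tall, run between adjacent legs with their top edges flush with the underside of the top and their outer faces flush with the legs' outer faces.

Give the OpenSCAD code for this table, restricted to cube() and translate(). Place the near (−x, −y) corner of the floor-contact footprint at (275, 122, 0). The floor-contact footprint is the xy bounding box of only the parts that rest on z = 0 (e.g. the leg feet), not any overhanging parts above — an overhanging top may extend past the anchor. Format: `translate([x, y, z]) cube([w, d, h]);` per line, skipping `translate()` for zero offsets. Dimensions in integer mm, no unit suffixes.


translate([224, 71, 690]) cube([1368, 865, 48]);
translate([275, 122, 0]) cube([40, 40, 690]);
translate([1501, 122, 0]) cube([40, 40, 690]);
translate([275, 845, 0]) cube([40, 40, 690]);
translate([1501, 845, 0]) cube([40, 40, 690]);
translate([315, 122, 620]) cube([1186, 40, 70]);
translate([315, 845, 620]) cube([1186, 40, 70]);
translate([275, 162, 620]) cube([40, 683, 70]);
translate([1501, 162, 620]) cube([40, 683, 70]);


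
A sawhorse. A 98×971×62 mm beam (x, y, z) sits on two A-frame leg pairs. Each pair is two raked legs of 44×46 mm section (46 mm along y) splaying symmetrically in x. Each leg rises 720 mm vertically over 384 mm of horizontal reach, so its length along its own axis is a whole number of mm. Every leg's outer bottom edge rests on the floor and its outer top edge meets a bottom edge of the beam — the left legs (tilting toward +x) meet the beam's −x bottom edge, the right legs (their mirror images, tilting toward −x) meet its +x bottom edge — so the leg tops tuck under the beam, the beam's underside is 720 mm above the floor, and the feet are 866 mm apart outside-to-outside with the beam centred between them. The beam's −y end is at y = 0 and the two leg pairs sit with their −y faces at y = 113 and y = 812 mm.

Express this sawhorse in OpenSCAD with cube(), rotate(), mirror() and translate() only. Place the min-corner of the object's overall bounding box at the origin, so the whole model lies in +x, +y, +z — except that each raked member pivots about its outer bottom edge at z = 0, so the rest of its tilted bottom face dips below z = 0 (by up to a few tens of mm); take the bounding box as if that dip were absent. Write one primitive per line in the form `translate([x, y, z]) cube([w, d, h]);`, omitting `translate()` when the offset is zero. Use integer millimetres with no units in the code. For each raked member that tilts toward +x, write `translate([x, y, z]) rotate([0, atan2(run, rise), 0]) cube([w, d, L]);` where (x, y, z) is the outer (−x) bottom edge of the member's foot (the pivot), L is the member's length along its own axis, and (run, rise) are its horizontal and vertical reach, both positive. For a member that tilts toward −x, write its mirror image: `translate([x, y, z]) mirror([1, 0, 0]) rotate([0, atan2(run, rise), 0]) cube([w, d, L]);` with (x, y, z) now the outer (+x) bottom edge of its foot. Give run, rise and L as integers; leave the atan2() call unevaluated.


translate([384, 0, 720]) cube([98, 971, 62]);
translate([0, 113, 0]) rotate([0, atan2(384, 720), 0]) cube([44, 46, 816]);
translate([866, 113, 0]) mirror([1, 0, 0]) rotate([0, atan2(384, 720), 0]) cube([44, 46, 816]);
translate([0, 812, 0]) rotate([0, atan2(384, 720), 0]) cube([44, 46, 816]);
translate([866, 812, 0]) mirror([1, 0, 0]) rotate([0, atan2(384, 720), 0]) cube([44, 46, 816]);


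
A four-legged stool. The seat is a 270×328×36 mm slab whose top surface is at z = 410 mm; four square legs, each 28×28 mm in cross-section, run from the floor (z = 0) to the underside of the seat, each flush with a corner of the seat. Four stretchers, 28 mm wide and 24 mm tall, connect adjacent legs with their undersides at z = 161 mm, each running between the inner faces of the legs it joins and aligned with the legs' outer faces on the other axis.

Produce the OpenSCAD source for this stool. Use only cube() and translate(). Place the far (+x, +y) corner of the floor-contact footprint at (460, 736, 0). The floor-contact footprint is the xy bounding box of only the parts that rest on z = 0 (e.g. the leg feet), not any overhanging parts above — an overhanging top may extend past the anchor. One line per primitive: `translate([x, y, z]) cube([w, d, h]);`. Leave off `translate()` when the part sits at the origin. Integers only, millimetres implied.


translate([190, 408, 374]) cube([270, 328, 36]);
translate([190, 408, 0]) cube([28, 28, 374]);
translate([432, 408, 0]) cube([28, 28, 374]);
translate([190, 708, 0]) cube([28, 28, 374]);
translate([432, 708, 0]) cube([28, 28, 374]);
translate([218, 408, 161]) cube([214, 28, 24]);
translate([218, 708, 161]) cube([214, 28, 24]);
translate([190, 436, 161]) cube([28, 272, 24]);
translate([432, 436, 161]) cube([28, 272, 24]);


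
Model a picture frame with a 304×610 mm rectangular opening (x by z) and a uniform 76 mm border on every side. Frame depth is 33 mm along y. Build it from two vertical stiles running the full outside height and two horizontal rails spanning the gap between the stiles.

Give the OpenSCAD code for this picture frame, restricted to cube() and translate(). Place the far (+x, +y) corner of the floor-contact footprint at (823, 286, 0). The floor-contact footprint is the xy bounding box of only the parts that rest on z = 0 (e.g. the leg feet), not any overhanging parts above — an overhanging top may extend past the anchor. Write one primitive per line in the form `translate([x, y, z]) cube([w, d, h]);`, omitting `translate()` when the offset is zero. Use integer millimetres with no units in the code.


translate([367, 253, 0]) cube([76, 33, 762]);
translate([747, 253, 0]) cube([76, 33, 762]);
translate([443, 253, 0]) cube([304, 33, 76]);
translate([443, 253, 686]) cube([304, 33, 76]);


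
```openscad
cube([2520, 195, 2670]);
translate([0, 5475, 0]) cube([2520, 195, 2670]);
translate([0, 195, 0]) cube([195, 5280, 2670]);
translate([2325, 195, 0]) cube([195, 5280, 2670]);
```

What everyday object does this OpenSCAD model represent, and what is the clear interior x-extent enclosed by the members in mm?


A house (or room) frame. The interior width is 2130 mm.

Four 2670 mm walls enclosing a rectangle with no floor or roof — a room or house frame. Outside width is 2520 mm and wall thickness is 195 mm, so the interior width is 2520 − 2 × 195 = 2130 mm.


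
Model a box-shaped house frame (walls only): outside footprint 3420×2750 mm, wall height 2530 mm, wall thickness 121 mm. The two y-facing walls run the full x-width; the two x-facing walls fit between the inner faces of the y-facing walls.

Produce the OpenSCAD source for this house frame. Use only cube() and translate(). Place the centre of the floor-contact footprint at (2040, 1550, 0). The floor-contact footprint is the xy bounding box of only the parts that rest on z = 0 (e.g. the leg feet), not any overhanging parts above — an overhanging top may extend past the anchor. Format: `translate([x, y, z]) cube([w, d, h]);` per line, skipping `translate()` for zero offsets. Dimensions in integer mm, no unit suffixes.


translate([330, 175, 0]) cube([3420, 121, 2530]);
translate([330, 2804, 0]) cube([3420, 121, 2530]);
translate([330, 296, 0]) cube([121, 2508, 2530]);
translate([3629, 296, 0]) cube([121, 2508, 2530]);


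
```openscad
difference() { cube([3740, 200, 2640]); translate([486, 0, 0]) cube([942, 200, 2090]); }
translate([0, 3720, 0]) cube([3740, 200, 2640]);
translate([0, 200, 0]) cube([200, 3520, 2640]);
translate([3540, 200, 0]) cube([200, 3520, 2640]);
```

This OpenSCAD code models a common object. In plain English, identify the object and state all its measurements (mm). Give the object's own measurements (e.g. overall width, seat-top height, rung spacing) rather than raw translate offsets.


A single room: four walls, each 2640 mm tall and 200 mm thick, enclosing an outside footprint 3740×3920 mm (x × y), no floor or roof. The front and back walls (−y and +y sides) run the full x-width; the side walls fit between their inner faces. A door opening 942 mm wide and 2090 mm tall is cut through the front wall from the floor up, its −x edge 486 mm from the wall's −x end.


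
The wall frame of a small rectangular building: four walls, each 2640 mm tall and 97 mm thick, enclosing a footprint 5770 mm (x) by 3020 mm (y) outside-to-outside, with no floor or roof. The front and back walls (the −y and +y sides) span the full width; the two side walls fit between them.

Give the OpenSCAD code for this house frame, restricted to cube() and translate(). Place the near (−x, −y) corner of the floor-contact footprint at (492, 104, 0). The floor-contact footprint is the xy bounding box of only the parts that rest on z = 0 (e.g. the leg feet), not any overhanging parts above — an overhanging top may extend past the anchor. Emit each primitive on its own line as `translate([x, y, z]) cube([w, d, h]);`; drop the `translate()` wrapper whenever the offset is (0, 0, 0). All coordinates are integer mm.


translate([492, 104, 0]) cube([5770, 97, 2640]);
translate([492, 3027, 0]) cube([5770, 97, 2640]);
translate([492, 201, 0]) cube([97, 2826, 2640]);
translate([6165, 201, 0]) cube([97, 2826, 2640]);


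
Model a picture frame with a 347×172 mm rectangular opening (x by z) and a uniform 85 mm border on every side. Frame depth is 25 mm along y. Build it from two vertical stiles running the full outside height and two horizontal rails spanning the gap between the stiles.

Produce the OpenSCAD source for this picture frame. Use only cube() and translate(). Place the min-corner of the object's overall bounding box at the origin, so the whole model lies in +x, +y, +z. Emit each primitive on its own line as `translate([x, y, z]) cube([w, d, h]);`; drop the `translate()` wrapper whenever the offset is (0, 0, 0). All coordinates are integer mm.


cube([85, 25, 342]);
translate([432, 0, 0]) cube([85, 25, 342]);
translate([85, 0, 0]) cube([347, 25, 85]);
translate([85, 0, 257]) cube([347, 25, 85]);


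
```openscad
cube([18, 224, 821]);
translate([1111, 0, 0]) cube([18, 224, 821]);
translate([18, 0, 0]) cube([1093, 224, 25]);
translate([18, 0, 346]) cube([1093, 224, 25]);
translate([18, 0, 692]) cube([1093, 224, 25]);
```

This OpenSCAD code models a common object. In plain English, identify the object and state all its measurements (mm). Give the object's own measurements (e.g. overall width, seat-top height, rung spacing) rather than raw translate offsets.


An open bookshelf. Two side panels, each 18 mm thick, 224 mm deep and 821 mm tall, stand 1129 mm apart (outside-to-outside). Between them sit 3 shelves, each 25 mm thick and 224 mm deep, spanning the full gap between the sides. The bottom shelf rests on the floor (its underside at z = 0) and the clear gap between one shelf's top and the next shelf's underside is 321 mm.


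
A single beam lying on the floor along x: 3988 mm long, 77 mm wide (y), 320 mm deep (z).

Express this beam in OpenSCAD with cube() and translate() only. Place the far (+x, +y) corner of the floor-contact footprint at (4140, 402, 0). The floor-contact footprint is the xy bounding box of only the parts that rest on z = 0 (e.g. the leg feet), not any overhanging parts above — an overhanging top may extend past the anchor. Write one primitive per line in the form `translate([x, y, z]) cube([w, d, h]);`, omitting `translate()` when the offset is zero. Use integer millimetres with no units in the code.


translate([152, 325, 0]) cube([3988, 77, 320]);


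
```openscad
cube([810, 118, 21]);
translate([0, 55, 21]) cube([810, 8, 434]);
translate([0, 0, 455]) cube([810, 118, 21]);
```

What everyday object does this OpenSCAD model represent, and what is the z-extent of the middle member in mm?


An I-beam. The web height is 434 mm.

Two wide flanges with a thin centred web — an I-beam. Overall 476 mm minus two 21 mm flanges gives a web of 476 − 2·21 = 434 mm.


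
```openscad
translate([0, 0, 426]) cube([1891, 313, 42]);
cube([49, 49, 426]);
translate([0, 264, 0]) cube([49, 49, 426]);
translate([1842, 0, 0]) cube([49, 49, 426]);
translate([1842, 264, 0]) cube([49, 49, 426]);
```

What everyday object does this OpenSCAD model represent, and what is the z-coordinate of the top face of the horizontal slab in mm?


A bench. The seat-top height is 468 mm.

A long slab on four corner posts — a bench. The slab sits at z = 426 with thickness 42, so the top is 426 + 42 = 468 mm.


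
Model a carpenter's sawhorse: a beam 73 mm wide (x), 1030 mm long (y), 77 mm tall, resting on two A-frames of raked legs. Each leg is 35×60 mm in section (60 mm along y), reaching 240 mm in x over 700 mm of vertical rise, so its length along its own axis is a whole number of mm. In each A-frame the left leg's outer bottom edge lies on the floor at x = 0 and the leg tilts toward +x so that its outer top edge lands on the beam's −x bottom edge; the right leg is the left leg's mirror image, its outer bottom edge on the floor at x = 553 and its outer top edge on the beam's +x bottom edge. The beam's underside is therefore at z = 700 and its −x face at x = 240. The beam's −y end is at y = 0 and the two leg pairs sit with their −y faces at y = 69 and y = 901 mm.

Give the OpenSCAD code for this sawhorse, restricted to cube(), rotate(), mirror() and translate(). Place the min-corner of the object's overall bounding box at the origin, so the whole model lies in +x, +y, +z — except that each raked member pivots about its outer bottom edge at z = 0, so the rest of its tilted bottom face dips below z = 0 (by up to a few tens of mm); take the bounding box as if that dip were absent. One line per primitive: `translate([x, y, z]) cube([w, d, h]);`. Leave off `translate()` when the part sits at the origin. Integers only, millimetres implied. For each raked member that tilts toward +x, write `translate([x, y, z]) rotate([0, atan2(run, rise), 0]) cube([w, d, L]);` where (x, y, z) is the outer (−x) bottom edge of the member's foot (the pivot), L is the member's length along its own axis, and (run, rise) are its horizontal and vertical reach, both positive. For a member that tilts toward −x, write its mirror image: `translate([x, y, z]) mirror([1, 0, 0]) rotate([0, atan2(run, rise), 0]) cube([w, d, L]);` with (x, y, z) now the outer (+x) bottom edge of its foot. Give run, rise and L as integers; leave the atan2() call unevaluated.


translate([240, 0, 700]) cube([73, 1030, 77]);
translate([0, 69, 0]) rotate([0, atan2(240, 700), 0]) cube([35, 60, 740]);
translate([553, 69, 0]) mirror([1, 0, 0]) rotate([0, atan2(240, 700), 0]) cube([35, 60, 740]);
translate([0, 901, 0]) rotate([0, atan2(240, 700), 0]) cube([35, 60, 740]);
translate([553, 901, 0]) mirror([1, 0, 0]) rotate([0, atan2(240, 700), 0]) cube([35, 60, 740]);


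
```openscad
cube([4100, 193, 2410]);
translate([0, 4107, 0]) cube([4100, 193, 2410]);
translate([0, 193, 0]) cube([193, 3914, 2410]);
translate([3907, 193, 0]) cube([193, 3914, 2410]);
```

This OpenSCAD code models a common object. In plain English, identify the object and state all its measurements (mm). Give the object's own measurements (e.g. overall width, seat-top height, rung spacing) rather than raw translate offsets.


The wall frame of a small rectangular building: four walls, each 2410 mm tall and 193 mm thick, enclosing a footprint 4100 mm (x) by 4300 mm (y) outside-to-outside, with no floor or roof. The front and back walls (the −y and +y sides) span the full width; the two side walls fit between them.


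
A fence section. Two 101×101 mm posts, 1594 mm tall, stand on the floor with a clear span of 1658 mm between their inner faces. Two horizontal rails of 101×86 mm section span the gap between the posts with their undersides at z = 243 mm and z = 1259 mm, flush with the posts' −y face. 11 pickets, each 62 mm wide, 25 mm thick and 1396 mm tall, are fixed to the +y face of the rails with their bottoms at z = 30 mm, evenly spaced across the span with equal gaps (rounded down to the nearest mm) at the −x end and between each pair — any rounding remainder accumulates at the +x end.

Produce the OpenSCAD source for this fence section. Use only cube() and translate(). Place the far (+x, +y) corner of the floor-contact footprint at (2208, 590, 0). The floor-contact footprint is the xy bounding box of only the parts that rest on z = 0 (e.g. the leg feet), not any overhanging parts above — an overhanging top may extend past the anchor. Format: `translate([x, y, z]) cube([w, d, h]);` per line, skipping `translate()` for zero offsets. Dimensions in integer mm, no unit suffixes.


translate([348, 489, 0]) cube([101, 101, 1594]);
translate([2107, 489, 0]) cube([101, 101, 1594]);
translate([449, 489, 243]) cube([1658, 101, 86]);
translate([449, 489, 1259]) cube([1658, 101, 86]);
translate([530, 590, 30]) cube([62, 25, 1396]);
translate([673, 590, 30]) cube([62, 25, 1396]);
translate([816, 590, 30]) cube([62, 25, 1396]);
translate([959, 590, 30]) cube([62, 25, 1396]);
translate([1102, 590, 30]) cube([62, 25, 1396]);
translate([1245, 590, 30]) cube([62, 25, 1396]);
translate([1388, 590, 30]) cube([62, 25, 1396]);
translate([1531, 590, 30]) cube([62, 25, 1396]);
translate([1674, 590, 30]) cube([62, 25, 1396]);
translate([1817, 590, 30]) cube([62, 25, 1396]);
translate([1960, 590, 30]) cube([62, 25, 1396]);


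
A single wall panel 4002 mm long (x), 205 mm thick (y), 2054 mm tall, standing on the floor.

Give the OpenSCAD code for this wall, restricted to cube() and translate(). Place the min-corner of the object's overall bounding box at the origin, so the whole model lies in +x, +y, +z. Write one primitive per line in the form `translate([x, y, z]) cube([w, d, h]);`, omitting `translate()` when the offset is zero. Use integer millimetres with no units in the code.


cube([4002, 205, 2054]);


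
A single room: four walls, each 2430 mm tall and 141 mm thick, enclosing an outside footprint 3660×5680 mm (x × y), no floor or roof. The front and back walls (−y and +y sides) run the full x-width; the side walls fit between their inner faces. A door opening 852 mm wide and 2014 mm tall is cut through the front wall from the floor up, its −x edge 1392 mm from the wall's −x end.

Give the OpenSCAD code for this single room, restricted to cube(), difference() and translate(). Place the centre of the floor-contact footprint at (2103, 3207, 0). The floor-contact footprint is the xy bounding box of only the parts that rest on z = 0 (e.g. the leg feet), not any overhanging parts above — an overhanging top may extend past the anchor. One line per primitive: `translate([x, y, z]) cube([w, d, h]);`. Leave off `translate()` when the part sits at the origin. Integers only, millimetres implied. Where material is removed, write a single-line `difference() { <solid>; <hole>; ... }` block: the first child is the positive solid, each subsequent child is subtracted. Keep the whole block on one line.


difference() { translate([273, 367, 0]) cube([3660, 141, 2430]); translate([1665, 367, 0]) cube([852, 141, 2014]); }
translate([273, 5906, 0]) cube([3660, 141, 2430]);
translate([273, 508, 0]) cube([141, 5398, 2430]);
translate([3792, 508, 0]) cube([141, 5398, 2430]);


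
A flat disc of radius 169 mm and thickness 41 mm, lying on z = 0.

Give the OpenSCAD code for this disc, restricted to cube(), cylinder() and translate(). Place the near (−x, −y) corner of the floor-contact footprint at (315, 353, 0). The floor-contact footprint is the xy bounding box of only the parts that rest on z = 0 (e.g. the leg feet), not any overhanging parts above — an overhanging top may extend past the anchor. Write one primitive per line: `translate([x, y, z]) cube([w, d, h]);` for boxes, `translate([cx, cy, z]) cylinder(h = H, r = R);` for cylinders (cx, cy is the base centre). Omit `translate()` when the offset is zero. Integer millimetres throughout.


translate([484, 522, 0]) cylinder(h = 41, r = 169);


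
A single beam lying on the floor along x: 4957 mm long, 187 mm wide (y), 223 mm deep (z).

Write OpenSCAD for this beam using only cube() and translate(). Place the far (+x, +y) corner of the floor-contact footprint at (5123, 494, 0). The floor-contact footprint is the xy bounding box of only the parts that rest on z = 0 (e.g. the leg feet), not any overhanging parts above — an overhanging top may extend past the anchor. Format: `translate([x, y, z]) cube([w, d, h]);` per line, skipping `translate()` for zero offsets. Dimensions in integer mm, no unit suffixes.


translate([166, 307, 0]) cube([4957, 187, 223]);


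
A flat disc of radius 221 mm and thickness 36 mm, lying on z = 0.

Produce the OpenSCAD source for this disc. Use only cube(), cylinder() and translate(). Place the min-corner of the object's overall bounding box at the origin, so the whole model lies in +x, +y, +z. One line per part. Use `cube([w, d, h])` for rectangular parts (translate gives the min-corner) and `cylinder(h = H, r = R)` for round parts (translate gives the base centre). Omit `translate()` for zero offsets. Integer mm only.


translate([221, 221, 0]) cylinder(h = 36, r = 221);


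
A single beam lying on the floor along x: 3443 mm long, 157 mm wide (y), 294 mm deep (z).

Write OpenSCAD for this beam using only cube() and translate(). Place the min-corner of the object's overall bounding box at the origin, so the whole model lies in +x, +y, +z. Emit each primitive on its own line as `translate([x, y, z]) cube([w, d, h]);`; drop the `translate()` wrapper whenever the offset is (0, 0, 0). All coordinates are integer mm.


cube([3443, 157, 294]);


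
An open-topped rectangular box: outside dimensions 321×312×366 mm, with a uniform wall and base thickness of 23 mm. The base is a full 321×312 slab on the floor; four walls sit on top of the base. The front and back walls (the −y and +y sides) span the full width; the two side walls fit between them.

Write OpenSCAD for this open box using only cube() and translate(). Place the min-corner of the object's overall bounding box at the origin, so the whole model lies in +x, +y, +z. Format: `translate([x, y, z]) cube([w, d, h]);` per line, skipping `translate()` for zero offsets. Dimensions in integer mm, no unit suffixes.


cube([321, 312, 23]);
translate([0, 0, 23]) cube([321, 23, 343]);
translate([0, 289, 23]) cube([321, 23, 343]);
translate([0, 23, 23]) cube([23, 266, 343]);
translate([298, 23, 23]) cube([23, 266, 343]);


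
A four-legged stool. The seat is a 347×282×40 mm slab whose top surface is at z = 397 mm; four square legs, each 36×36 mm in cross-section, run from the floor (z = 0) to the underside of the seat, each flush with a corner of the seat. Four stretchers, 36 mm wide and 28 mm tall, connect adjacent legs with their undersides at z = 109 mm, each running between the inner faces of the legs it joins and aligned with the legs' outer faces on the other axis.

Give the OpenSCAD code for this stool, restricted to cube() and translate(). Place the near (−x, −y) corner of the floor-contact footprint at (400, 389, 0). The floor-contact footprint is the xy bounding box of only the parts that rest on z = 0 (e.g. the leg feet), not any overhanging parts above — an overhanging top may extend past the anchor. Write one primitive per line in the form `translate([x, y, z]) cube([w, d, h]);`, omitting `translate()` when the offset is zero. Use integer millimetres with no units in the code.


// leg_h = 397 - 40 = 357
// stretcher span = 347 - 2*36 = 275
translate([400, 389, 357]) cube([347, 282, 40]);
translate([400, 389, 0]) cube([36, 36, 357]);
translate([711, 389, 0]) cube([36, 36, 357]);
translate([400, 635, 0]) cube([36, 36, 357]);
translate([711, 635, 0]) cube([36, 36, 357]);
translate([436, 389, 109]) cube([275, 36, 28]);
translate([436, 635, 109]) cube([275, 36, 28]);
translate([400, 425, 109]) cube([36, 210, 28]);
translate([711, 425, 109]) cube([36, 210, 28]);


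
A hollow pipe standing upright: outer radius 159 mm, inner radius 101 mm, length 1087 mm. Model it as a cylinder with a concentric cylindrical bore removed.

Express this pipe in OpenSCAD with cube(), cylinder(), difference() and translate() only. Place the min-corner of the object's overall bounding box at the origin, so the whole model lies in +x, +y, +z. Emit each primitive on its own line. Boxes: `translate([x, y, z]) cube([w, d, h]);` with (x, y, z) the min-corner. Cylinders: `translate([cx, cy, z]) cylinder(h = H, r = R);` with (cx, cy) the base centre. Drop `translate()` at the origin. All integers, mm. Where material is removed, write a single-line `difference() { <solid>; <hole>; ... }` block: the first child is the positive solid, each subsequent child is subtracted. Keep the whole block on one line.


difference() { translate([159, 159, 0]) cylinder(h = 1087, r = 159); translate([159, 159, 0]) cylinder(h = 1087, r = 101); }


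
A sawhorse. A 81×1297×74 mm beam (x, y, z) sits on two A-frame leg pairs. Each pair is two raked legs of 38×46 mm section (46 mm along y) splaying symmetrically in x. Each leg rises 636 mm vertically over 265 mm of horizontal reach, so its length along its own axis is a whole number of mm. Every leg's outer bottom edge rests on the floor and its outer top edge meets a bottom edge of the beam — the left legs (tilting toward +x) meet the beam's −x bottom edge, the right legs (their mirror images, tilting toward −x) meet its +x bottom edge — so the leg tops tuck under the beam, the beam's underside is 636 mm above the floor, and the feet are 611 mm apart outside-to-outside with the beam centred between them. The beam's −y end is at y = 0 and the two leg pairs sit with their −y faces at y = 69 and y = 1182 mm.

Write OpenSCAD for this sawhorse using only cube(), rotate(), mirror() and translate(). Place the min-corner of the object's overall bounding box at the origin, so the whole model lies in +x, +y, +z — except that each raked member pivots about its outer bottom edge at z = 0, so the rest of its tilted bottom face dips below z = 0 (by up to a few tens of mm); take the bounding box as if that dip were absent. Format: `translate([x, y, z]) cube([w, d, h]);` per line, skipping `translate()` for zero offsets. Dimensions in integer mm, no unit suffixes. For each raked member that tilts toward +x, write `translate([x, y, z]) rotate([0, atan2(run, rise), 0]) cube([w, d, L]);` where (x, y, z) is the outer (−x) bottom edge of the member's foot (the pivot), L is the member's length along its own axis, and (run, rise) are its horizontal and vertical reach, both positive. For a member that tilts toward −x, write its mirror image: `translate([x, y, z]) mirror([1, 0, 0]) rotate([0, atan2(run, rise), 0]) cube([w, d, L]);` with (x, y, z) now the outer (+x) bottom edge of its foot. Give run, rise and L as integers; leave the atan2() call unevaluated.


translate([265, 0, 636]) cube([81, 1297, 74]);
translate([0, 69, 0]) rotate([0, atan2(265, 636), 0]) cube([38, 46, 689]);
translate([611, 69, 0]) mirror([1, 0, 0]) rotate([0, atan2(265, 636), 0]) cube([38, 46, 689]);
translate([0, 1182, 0]) rotate([0, atan2(265, 636), 0]) cube([38, 46, 689]);
translate([611, 1182, 0]) mirror([1, 0, 0]) rotate([0, atan2(265, 636), 0]) cube([38, 46, 689]);


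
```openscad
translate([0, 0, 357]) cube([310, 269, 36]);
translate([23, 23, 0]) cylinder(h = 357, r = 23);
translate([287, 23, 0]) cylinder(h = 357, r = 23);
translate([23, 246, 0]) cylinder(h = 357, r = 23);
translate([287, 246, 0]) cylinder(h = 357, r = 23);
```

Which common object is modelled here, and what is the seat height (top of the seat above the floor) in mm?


A stool. The seat height is 393 mm.

A 310×269×36 slab at z = 357 on four corner cylinders — a stool. The seat top is 357 + 36 = 393 mm.


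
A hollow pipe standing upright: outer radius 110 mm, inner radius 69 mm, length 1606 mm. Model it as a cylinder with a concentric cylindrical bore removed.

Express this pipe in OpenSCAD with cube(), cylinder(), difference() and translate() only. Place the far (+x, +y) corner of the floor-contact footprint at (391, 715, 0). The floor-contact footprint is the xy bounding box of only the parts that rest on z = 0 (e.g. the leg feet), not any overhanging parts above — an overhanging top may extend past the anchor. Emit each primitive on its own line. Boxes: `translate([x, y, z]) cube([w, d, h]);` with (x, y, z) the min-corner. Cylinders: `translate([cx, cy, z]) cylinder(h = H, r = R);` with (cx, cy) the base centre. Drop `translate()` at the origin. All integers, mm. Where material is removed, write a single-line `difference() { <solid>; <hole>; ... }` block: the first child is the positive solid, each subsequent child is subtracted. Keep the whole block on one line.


difference() { translate([281, 605, 0]) cylinder(h = 1606, r = 110); translate([281, 605, 0]) cylinder(h = 1606, r = 69); }
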